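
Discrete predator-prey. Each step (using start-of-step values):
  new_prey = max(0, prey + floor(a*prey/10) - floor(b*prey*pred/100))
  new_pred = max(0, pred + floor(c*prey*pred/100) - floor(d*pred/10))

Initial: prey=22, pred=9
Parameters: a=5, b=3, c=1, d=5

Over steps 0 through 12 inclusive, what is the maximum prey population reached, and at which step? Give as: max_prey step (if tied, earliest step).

Step 1: prey: 22+11-5=28; pred: 9+1-4=6
Step 2: prey: 28+14-5=37; pred: 6+1-3=4
Step 3: prey: 37+18-4=51; pred: 4+1-2=3
Step 4: prey: 51+25-4=72; pred: 3+1-1=3
Step 5: prey: 72+36-6=102; pred: 3+2-1=4
Step 6: prey: 102+51-12=141; pred: 4+4-2=6
Step 7: prey: 141+70-25=186; pred: 6+8-3=11
Step 8: prey: 186+93-61=218; pred: 11+20-5=26
Step 9: prey: 218+109-170=157; pred: 26+56-13=69
Step 10: prey: 157+78-324=0; pred: 69+108-34=143
Step 11: prey: 0+0-0=0; pred: 143+0-71=72
Step 12: prey: 0+0-0=0; pred: 72+0-36=36
Max prey = 218 at step 8

Answer: 218 8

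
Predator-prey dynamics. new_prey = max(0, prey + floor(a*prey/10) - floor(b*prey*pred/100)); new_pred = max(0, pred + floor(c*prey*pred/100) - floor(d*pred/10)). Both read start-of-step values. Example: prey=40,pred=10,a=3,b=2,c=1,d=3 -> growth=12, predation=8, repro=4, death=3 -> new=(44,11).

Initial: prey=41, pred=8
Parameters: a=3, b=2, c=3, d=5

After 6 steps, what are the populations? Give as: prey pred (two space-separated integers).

Step 1: prey: 41+12-6=47; pred: 8+9-4=13
Step 2: prey: 47+14-12=49; pred: 13+18-6=25
Step 3: prey: 49+14-24=39; pred: 25+36-12=49
Step 4: prey: 39+11-38=12; pred: 49+57-24=82
Step 5: prey: 12+3-19=0; pred: 82+29-41=70
Step 6: prey: 0+0-0=0; pred: 70+0-35=35

Answer: 0 35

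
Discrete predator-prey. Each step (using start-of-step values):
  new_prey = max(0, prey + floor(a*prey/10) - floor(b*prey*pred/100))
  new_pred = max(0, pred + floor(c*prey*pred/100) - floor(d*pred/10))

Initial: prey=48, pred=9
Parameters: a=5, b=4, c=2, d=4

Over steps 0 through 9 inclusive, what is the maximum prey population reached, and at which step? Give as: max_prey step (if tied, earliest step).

Answer: 55 1

Derivation:
Step 1: prey: 48+24-17=55; pred: 9+8-3=14
Step 2: prey: 55+27-30=52; pred: 14+15-5=24
Step 3: prey: 52+26-49=29; pred: 24+24-9=39
Step 4: prey: 29+14-45=0; pred: 39+22-15=46
Step 5: prey: 0+0-0=0; pred: 46+0-18=28
Step 6: prey: 0+0-0=0; pred: 28+0-11=17
Step 7: prey: 0+0-0=0; pred: 17+0-6=11
Step 8: prey: 0+0-0=0; pred: 11+0-4=7
Step 9: prey: 0+0-0=0; pred: 7+0-2=5
Max prey = 55 at step 1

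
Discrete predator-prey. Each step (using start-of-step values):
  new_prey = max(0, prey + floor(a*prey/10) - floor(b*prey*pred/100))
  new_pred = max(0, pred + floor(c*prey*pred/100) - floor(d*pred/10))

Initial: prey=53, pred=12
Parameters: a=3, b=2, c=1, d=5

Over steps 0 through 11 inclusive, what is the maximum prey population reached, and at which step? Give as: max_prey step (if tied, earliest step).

Step 1: prey: 53+15-12=56; pred: 12+6-6=12
Step 2: prey: 56+16-13=59; pred: 12+6-6=12
Step 3: prey: 59+17-14=62; pred: 12+7-6=13
Step 4: prey: 62+18-16=64; pred: 13+8-6=15
Step 5: prey: 64+19-19=64; pred: 15+9-7=17
Step 6: prey: 64+19-21=62; pred: 17+10-8=19
Step 7: prey: 62+18-23=57; pred: 19+11-9=21
Step 8: prey: 57+17-23=51; pred: 21+11-10=22
Step 9: prey: 51+15-22=44; pred: 22+11-11=22
Step 10: prey: 44+13-19=38; pred: 22+9-11=20
Step 11: prey: 38+11-15=34; pred: 20+7-10=17
Max prey = 64 at step 4

Answer: 64 4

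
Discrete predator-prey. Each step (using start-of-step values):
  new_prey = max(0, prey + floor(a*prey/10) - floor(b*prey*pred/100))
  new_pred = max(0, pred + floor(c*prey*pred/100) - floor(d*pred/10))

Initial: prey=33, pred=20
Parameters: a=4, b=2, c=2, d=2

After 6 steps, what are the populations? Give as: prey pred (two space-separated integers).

Step 1: prey: 33+13-13=33; pred: 20+13-4=29
Step 2: prey: 33+13-19=27; pred: 29+19-5=43
Step 3: prey: 27+10-23=14; pred: 43+23-8=58
Step 4: prey: 14+5-16=3; pred: 58+16-11=63
Step 5: prey: 3+1-3=1; pred: 63+3-12=54
Step 6: prey: 1+0-1=0; pred: 54+1-10=45

Answer: 0 45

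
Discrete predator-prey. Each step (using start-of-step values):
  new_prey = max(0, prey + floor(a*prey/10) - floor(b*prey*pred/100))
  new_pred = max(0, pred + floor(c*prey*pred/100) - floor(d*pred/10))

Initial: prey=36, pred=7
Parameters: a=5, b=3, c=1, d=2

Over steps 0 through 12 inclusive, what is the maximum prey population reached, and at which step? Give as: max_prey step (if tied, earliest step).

Step 1: prey: 36+18-7=47; pred: 7+2-1=8
Step 2: prey: 47+23-11=59; pred: 8+3-1=10
Step 3: prey: 59+29-17=71; pred: 10+5-2=13
Step 4: prey: 71+35-27=79; pred: 13+9-2=20
Step 5: prey: 79+39-47=71; pred: 20+15-4=31
Step 6: prey: 71+35-66=40; pred: 31+22-6=47
Step 7: prey: 40+20-56=4; pred: 47+18-9=56
Step 8: prey: 4+2-6=0; pred: 56+2-11=47
Step 9: prey: 0+0-0=0; pred: 47+0-9=38
Step 10: prey: 0+0-0=0; pred: 38+0-7=31
Step 11: prey: 0+0-0=0; pred: 31+0-6=25
Step 12: prey: 0+0-0=0; pred: 25+0-5=20
Max prey = 79 at step 4

Answer: 79 4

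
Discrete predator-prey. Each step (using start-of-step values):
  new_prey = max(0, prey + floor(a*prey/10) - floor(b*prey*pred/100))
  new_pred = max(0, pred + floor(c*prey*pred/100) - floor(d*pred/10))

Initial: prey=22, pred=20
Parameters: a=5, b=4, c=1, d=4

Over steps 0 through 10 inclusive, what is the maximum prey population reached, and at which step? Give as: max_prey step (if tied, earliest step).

Step 1: prey: 22+11-17=16; pred: 20+4-8=16
Step 2: prey: 16+8-10=14; pred: 16+2-6=12
Step 3: prey: 14+7-6=15; pred: 12+1-4=9
Step 4: prey: 15+7-5=17; pred: 9+1-3=7
Step 5: prey: 17+8-4=21; pred: 7+1-2=6
Step 6: prey: 21+10-5=26; pred: 6+1-2=5
Step 7: prey: 26+13-5=34; pred: 5+1-2=4
Step 8: prey: 34+17-5=46; pred: 4+1-1=4
Step 9: prey: 46+23-7=62; pred: 4+1-1=4
Step 10: prey: 62+31-9=84; pred: 4+2-1=5
Max prey = 84 at step 10

Answer: 84 10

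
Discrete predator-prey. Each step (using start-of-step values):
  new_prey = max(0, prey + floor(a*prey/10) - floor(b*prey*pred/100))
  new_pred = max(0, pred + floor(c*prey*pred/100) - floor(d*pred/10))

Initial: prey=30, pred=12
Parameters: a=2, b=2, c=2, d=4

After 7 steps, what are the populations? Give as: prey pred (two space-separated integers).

Answer: 11 15

Derivation:
Step 1: prey: 30+6-7=29; pred: 12+7-4=15
Step 2: prey: 29+5-8=26; pred: 15+8-6=17
Step 3: prey: 26+5-8=23; pred: 17+8-6=19
Step 4: prey: 23+4-8=19; pred: 19+8-7=20
Step 5: prey: 19+3-7=15; pred: 20+7-8=19
Step 6: prey: 15+3-5=13; pred: 19+5-7=17
Step 7: prey: 13+2-4=11; pred: 17+4-6=15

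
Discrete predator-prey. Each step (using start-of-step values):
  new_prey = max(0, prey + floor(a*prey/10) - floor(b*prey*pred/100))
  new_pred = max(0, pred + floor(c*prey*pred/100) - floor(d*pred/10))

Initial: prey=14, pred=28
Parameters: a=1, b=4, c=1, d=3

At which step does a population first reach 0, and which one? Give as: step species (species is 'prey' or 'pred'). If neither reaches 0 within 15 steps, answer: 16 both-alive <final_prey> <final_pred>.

Answer: 1 prey

Derivation:
Step 1: prey: 14+1-15=0; pred: 28+3-8=23
First extinction: prey at step 1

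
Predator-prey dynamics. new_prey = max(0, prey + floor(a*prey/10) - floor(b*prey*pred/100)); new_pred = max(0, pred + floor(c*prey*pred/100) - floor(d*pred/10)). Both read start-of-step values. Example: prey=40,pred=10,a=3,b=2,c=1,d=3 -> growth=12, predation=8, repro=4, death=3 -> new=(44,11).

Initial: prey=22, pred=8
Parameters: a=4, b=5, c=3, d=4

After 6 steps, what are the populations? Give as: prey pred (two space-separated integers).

Step 1: prey: 22+8-8=22; pred: 8+5-3=10
Step 2: prey: 22+8-11=19; pred: 10+6-4=12
Step 3: prey: 19+7-11=15; pred: 12+6-4=14
Step 4: prey: 15+6-10=11; pred: 14+6-5=15
Step 5: prey: 11+4-8=7; pred: 15+4-6=13
Step 6: prey: 7+2-4=5; pred: 13+2-5=10

Answer: 5 10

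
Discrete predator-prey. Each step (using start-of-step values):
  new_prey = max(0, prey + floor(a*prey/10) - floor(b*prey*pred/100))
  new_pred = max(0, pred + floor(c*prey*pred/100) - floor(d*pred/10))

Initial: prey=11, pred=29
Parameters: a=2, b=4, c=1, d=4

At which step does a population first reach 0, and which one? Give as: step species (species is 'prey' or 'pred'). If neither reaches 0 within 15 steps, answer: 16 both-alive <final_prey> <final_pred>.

Step 1: prey: 11+2-12=1; pred: 29+3-11=21
Step 2: prey: 1+0-0=1; pred: 21+0-8=13
Step 3: prey: 1+0-0=1; pred: 13+0-5=8
Step 4: prey: 1+0-0=1; pred: 8+0-3=5
Step 5: prey: 1+0-0=1; pred: 5+0-2=3
Step 6: prey: 1+0-0=1; pred: 3+0-1=2
Step 7: prey: 1+0-0=1; pred: 2+0-0=2
Steps 8-15: state stable at prey=1, pred=2 (no change)
No extinction within 15 steps

Answer: 16 both-alive 1 2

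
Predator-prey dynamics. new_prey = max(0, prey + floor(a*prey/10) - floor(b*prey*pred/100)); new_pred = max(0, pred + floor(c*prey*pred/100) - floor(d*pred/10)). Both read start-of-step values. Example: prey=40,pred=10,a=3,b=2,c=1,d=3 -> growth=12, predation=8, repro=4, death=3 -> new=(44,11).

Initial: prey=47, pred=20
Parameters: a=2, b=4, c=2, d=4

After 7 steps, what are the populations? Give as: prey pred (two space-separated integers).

Answer: 0 3

Derivation:
Step 1: prey: 47+9-37=19; pred: 20+18-8=30
Step 2: prey: 19+3-22=0; pred: 30+11-12=29
Step 3: prey: 0+0-0=0; pred: 29+0-11=18
Step 4: prey: 0+0-0=0; pred: 18+0-7=11
Step 5: prey: 0+0-0=0; pred: 11+0-4=7
Step 6: prey: 0+0-0=0; pred: 7+0-2=5
Step 7: prey: 0+0-0=0; pred: 5+0-2=3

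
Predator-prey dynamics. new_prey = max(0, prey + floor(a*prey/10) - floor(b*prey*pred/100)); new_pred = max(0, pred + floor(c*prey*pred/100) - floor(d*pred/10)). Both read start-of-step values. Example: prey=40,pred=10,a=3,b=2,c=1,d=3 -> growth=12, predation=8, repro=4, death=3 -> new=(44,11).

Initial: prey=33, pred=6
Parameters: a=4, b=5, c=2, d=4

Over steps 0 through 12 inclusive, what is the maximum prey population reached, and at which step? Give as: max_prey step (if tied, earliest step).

Answer: 39 2

Derivation:
Step 1: prey: 33+13-9=37; pred: 6+3-2=7
Step 2: prey: 37+14-12=39; pred: 7+5-2=10
Step 3: prey: 39+15-19=35; pred: 10+7-4=13
Step 4: prey: 35+14-22=27; pred: 13+9-5=17
Step 5: prey: 27+10-22=15; pred: 17+9-6=20
Step 6: prey: 15+6-15=6; pred: 20+6-8=18
Step 7: prey: 6+2-5=3; pred: 18+2-7=13
Step 8: prey: 3+1-1=3; pred: 13+0-5=8
Step 9: prey: 3+1-1=3; pred: 8+0-3=5
Step 10: prey: 3+1-0=4; pred: 5+0-2=3
Step 11: prey: 4+1-0=5; pred: 3+0-1=2
Step 12: prey: 5+2-0=7; pred: 2+0-0=2
Max prey = 39 at step 2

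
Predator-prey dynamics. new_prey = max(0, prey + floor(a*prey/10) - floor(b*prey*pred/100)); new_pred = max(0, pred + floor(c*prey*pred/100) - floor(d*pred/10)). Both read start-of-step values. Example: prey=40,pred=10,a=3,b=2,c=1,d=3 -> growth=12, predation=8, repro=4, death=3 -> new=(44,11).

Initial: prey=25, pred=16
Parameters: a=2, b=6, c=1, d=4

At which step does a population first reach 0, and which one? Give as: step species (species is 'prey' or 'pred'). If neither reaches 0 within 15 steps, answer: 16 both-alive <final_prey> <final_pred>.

Answer: 16 both-alive 1 2

Derivation:
Step 1: prey: 25+5-24=6; pred: 16+4-6=14
Step 2: prey: 6+1-5=2; pred: 14+0-5=9
Step 3: prey: 2+0-1=1; pred: 9+0-3=6
Step 4: prey: 1+0-0=1; pred: 6+0-2=4
Step 5: prey: 1+0-0=1; pred: 4+0-1=3
Step 6: prey: 1+0-0=1; pred: 3+0-1=2
Step 7: prey: 1+0-0=1; pred: 2+0-0=2
Steps 8-15: state stable at prey=1, pred=2 (no change)
No extinction within 15 steps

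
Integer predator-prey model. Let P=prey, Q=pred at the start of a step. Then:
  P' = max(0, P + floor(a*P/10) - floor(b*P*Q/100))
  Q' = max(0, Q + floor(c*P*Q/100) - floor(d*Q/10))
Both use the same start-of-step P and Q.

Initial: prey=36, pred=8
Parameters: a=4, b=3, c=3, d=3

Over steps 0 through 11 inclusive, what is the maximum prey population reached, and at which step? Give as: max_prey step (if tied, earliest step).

Step 1: prey: 36+14-8=42; pred: 8+8-2=14
Step 2: prey: 42+16-17=41; pred: 14+17-4=27
Step 3: prey: 41+16-33=24; pred: 27+33-8=52
Step 4: prey: 24+9-37=0; pred: 52+37-15=74
Step 5: prey: 0+0-0=0; pred: 74+0-22=52
Step 6: prey: 0+0-0=0; pred: 52+0-15=37
Step 7: prey: 0+0-0=0; pred: 37+0-11=26
Step 8: prey: 0+0-0=0; pred: 26+0-7=19
Step 9: prey: 0+0-0=0; pred: 19+0-5=14
Step 10: prey: 0+0-0=0; pred: 14+0-4=10
Step 11: prey: 0+0-0=0; pred: 10+0-3=7
Max prey = 42 at step 1

Answer: 42 1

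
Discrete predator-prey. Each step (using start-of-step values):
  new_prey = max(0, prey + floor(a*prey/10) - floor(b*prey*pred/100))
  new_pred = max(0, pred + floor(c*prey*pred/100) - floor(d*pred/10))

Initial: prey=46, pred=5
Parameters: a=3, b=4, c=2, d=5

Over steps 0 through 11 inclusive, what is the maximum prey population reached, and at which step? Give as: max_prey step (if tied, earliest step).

Step 1: prey: 46+13-9=50; pred: 5+4-2=7
Step 2: prey: 50+15-14=51; pred: 7+7-3=11
Step 3: prey: 51+15-22=44; pred: 11+11-5=17
Step 4: prey: 44+13-29=28; pred: 17+14-8=23
Step 5: prey: 28+8-25=11; pred: 23+12-11=24
Step 6: prey: 11+3-10=4; pred: 24+5-12=17
Step 7: prey: 4+1-2=3; pred: 17+1-8=10
Step 8: prey: 3+0-1=2; pred: 10+0-5=5
Step 9: prey: 2+0-0=2; pred: 5+0-2=3
Step 10: prey: 2+0-0=2; pred: 3+0-1=2
Step 11: prey: 2+0-0=2; pred: 2+0-1=1
Max prey = 51 at step 2

Answer: 51 2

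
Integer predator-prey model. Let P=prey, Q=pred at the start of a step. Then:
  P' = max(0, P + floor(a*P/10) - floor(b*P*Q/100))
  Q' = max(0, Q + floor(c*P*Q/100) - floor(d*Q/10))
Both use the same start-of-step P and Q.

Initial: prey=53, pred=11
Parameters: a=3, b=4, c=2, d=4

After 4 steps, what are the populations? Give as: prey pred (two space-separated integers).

Answer: 0 22

Derivation:
Step 1: prey: 53+15-23=45; pred: 11+11-4=18
Step 2: prey: 45+13-32=26; pred: 18+16-7=27
Step 3: prey: 26+7-28=5; pred: 27+14-10=31
Step 4: prey: 5+1-6=0; pred: 31+3-12=22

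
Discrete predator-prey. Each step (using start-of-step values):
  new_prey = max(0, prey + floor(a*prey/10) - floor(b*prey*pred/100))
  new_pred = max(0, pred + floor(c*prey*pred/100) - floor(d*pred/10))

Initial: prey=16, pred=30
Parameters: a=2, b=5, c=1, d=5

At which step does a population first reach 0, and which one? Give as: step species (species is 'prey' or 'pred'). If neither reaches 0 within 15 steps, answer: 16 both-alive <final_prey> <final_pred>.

Step 1: prey: 16+3-24=0; pred: 30+4-15=19
First extinction: prey at step 1

Answer: 1 prey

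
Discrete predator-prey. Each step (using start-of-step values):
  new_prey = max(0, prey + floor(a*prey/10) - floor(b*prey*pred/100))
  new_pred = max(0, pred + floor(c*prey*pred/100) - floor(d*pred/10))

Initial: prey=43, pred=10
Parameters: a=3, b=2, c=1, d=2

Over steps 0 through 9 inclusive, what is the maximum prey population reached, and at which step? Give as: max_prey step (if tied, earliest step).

Step 1: prey: 43+12-8=47; pred: 10+4-2=12
Step 2: prey: 47+14-11=50; pred: 12+5-2=15
Step 3: prey: 50+15-15=50; pred: 15+7-3=19
Step 4: prey: 50+15-19=46; pred: 19+9-3=25
Step 5: prey: 46+13-23=36; pred: 25+11-5=31
Step 6: prey: 36+10-22=24; pred: 31+11-6=36
Step 7: prey: 24+7-17=14; pred: 36+8-7=37
Step 8: prey: 14+4-10=8; pred: 37+5-7=35
Step 9: prey: 8+2-5=5; pred: 35+2-7=30
Max prey = 50 at step 2

Answer: 50 2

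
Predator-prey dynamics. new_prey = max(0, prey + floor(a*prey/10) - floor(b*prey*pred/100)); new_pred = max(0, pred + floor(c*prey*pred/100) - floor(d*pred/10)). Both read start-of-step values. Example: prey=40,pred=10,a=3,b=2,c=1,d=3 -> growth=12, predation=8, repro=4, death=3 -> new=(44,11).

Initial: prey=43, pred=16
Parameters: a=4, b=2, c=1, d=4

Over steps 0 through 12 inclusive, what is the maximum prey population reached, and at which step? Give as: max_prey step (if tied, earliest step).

Step 1: prey: 43+17-13=47; pred: 16+6-6=16
Step 2: prey: 47+18-15=50; pred: 16+7-6=17
Step 3: prey: 50+20-17=53; pred: 17+8-6=19
Step 4: prey: 53+21-20=54; pred: 19+10-7=22
Step 5: prey: 54+21-23=52; pred: 22+11-8=25
Step 6: prey: 52+20-26=46; pred: 25+13-10=28
Step 7: prey: 46+18-25=39; pred: 28+12-11=29
Step 8: prey: 39+15-22=32; pred: 29+11-11=29
Step 9: prey: 32+12-18=26; pred: 29+9-11=27
Step 10: prey: 26+10-14=22; pred: 27+7-10=24
Step 11: prey: 22+8-10=20; pred: 24+5-9=20
Step 12: prey: 20+8-8=20; pred: 20+4-8=16
Max prey = 54 at step 4

Answer: 54 4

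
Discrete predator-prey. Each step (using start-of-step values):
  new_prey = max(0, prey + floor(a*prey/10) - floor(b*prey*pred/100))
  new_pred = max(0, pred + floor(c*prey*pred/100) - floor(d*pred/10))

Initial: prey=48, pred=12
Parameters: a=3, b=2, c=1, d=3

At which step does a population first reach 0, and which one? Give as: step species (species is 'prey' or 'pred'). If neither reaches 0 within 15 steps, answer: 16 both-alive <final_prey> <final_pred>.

Answer: 16 both-alive 14 7

Derivation:
Step 1: prey: 48+14-11=51; pred: 12+5-3=14
Step 2: prey: 51+15-14=52; pred: 14+7-4=17
Step 3: prey: 52+15-17=50; pred: 17+8-5=20
Step 4: prey: 50+15-20=45; pred: 20+10-6=24
Step 5: prey: 45+13-21=37; pred: 24+10-7=27
Step 6: prey: 37+11-19=29; pred: 27+9-8=28
Step 7: prey: 29+8-16=21; pred: 28+8-8=28
Step 8: prey: 21+6-11=16; pred: 28+5-8=25
Step 9: prey: 16+4-8=12; pred: 25+4-7=22
Step 10: prey: 12+3-5=10; pred: 22+2-6=18
Step 11: prey: 10+3-3=10; pred: 18+1-5=14
Step 12: prey: 10+3-2=11; pred: 14+1-4=11
Step 13: prey: 11+3-2=12; pred: 11+1-3=9
Step 14: prey: 12+3-2=13; pred: 9+1-2=8
Step 15: prey: 13+3-2=14; pred: 8+1-2=7
No extinction within 15 steps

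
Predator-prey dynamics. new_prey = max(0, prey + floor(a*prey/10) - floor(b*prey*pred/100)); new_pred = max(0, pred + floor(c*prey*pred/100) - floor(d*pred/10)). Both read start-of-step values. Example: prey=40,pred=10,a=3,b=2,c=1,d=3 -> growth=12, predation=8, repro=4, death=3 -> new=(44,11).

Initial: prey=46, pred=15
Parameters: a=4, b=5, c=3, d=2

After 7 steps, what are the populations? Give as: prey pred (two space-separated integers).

Step 1: prey: 46+18-34=30; pred: 15+20-3=32
Step 2: prey: 30+12-48=0; pred: 32+28-6=54
Step 3: prey: 0+0-0=0; pred: 54+0-10=44
Step 4: prey: 0+0-0=0; pred: 44+0-8=36
Step 5: prey: 0+0-0=0; pred: 36+0-7=29
Step 6: prey: 0+0-0=0; pred: 29+0-5=24
Step 7: prey: 0+0-0=0; pred: 24+0-4=20

Answer: 0 20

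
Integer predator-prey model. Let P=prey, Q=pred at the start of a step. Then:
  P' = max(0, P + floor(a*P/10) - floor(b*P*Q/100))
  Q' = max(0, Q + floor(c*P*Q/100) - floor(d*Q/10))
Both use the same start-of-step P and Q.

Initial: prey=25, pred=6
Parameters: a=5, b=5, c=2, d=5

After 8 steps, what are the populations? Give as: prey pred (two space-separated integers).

Answer: 1 23

Derivation:
Step 1: prey: 25+12-7=30; pred: 6+3-3=6
Step 2: prey: 30+15-9=36; pred: 6+3-3=6
Step 3: prey: 36+18-10=44; pred: 6+4-3=7
Step 4: prey: 44+22-15=51; pred: 7+6-3=10
Step 5: prey: 51+25-25=51; pred: 10+10-5=15
Step 6: prey: 51+25-38=38; pred: 15+15-7=23
Step 7: prey: 38+19-43=14; pred: 23+17-11=29
Step 8: prey: 14+7-20=1; pred: 29+8-14=23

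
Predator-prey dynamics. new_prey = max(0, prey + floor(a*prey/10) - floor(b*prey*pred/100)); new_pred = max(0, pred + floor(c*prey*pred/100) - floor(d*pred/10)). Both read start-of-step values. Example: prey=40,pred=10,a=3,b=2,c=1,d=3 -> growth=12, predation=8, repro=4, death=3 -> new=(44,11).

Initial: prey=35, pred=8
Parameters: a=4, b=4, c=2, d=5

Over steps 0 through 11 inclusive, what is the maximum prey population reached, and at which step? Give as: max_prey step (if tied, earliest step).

Step 1: prey: 35+14-11=38; pred: 8+5-4=9
Step 2: prey: 38+15-13=40; pred: 9+6-4=11
Step 3: prey: 40+16-17=39; pred: 11+8-5=14
Step 4: prey: 39+15-21=33; pred: 14+10-7=17
Step 5: prey: 33+13-22=24; pred: 17+11-8=20
Step 6: prey: 24+9-19=14; pred: 20+9-10=19
Step 7: prey: 14+5-10=9; pred: 19+5-9=15
Step 8: prey: 9+3-5=7; pred: 15+2-7=10
Step 9: prey: 7+2-2=7; pred: 10+1-5=6
Step 10: prey: 7+2-1=8; pred: 6+0-3=3
Step 11: prey: 8+3-0=11; pred: 3+0-1=2
Max prey = 40 at step 2

Answer: 40 2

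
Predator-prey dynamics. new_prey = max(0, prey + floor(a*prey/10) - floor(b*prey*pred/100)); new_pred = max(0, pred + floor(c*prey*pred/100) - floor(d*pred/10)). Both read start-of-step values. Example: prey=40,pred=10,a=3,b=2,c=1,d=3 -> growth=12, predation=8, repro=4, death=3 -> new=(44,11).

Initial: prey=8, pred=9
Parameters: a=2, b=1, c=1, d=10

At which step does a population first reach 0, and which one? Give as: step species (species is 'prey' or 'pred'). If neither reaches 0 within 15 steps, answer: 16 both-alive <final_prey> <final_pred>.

Answer: 1 pred

Derivation:
Step 1: prey: 8+1-0=9; pred: 9+0-9=0
First extinction: pred at step 1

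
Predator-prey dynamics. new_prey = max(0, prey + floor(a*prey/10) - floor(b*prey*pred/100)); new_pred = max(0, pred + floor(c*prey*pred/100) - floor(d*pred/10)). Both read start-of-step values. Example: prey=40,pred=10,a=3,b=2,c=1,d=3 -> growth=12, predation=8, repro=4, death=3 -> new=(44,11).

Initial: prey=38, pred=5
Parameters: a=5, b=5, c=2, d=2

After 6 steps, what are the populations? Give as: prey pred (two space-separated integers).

Answer: 0 40

Derivation:
Step 1: prey: 38+19-9=48; pred: 5+3-1=7
Step 2: prey: 48+24-16=56; pred: 7+6-1=12
Step 3: prey: 56+28-33=51; pred: 12+13-2=23
Step 4: prey: 51+25-58=18; pred: 23+23-4=42
Step 5: prey: 18+9-37=0; pred: 42+15-8=49
Step 6: prey: 0+0-0=0; pred: 49+0-9=40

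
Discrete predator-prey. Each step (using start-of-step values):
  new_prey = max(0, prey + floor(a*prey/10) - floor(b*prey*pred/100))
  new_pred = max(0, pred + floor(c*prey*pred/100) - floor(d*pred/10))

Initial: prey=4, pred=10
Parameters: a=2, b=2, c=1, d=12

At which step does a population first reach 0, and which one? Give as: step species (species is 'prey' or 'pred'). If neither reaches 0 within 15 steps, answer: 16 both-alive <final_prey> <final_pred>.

Step 1: prey: 4+0-0=4; pred: 10+0-12=0
First extinction: pred at step 1

Answer: 1 pred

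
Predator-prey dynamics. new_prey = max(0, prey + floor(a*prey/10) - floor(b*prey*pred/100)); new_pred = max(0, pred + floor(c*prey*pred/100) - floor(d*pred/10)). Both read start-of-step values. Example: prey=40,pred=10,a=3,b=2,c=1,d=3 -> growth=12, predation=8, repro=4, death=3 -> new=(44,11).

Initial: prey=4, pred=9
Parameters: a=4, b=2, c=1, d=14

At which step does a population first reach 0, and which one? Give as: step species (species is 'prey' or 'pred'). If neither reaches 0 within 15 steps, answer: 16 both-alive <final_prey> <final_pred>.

Step 1: prey: 4+1-0=5; pred: 9+0-12=0
First extinction: pred at step 1

Answer: 1 pred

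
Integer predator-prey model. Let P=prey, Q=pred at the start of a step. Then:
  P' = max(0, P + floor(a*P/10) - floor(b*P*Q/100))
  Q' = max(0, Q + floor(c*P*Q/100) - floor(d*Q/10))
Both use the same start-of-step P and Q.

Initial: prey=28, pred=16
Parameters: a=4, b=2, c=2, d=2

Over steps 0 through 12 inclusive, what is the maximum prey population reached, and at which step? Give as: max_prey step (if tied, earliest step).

Step 1: prey: 28+11-8=31; pred: 16+8-3=21
Step 2: prey: 31+12-13=30; pred: 21+13-4=30
Step 3: prey: 30+12-18=24; pred: 30+18-6=42
Step 4: prey: 24+9-20=13; pred: 42+20-8=54
Step 5: prey: 13+5-14=4; pred: 54+14-10=58
Step 6: prey: 4+1-4=1; pred: 58+4-11=51
Step 7: prey: 1+0-1=0; pred: 51+1-10=42
Step 8: prey: 0+0-0=0; pred: 42+0-8=34
Step 9: prey: 0+0-0=0; pred: 34+0-6=28
Step 10: prey: 0+0-0=0; pred: 28+0-5=23
Step 11: prey: 0+0-0=0; pred: 23+0-4=19
Step 12: prey: 0+0-0=0; pred: 19+0-3=16
Max prey = 31 at step 1

Answer: 31 1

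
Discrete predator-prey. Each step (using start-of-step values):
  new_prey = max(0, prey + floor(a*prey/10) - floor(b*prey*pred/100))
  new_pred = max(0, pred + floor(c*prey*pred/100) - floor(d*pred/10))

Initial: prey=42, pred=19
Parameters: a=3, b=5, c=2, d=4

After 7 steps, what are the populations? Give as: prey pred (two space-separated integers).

Answer: 0 3

Derivation:
Step 1: prey: 42+12-39=15; pred: 19+15-7=27
Step 2: prey: 15+4-20=0; pred: 27+8-10=25
Step 3: prey: 0+0-0=0; pred: 25+0-10=15
Step 4: prey: 0+0-0=0; pred: 15+0-6=9
Step 5: prey: 0+0-0=0; pred: 9+0-3=6
Step 6: prey: 0+0-0=0; pred: 6+0-2=4
Step 7: prey: 0+0-0=0; pred: 4+0-1=3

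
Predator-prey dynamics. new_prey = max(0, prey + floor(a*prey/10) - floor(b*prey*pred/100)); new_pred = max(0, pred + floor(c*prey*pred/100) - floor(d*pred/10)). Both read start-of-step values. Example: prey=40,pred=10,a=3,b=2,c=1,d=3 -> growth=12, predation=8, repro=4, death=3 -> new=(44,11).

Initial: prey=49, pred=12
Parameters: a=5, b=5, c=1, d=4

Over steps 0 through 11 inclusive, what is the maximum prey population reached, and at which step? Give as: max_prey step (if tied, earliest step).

Step 1: prey: 49+24-29=44; pred: 12+5-4=13
Step 2: prey: 44+22-28=38; pred: 13+5-5=13
Step 3: prey: 38+19-24=33; pred: 13+4-5=12
Step 4: prey: 33+16-19=30; pred: 12+3-4=11
Step 5: prey: 30+15-16=29; pred: 11+3-4=10
Step 6: prey: 29+14-14=29; pred: 10+2-4=8
Step 7: prey: 29+14-11=32; pred: 8+2-3=7
Step 8: prey: 32+16-11=37; pred: 7+2-2=7
Step 9: prey: 37+18-12=43; pred: 7+2-2=7
Step 10: prey: 43+21-15=49; pred: 7+3-2=8
Step 11: prey: 49+24-19=54; pred: 8+3-3=8
Max prey = 54 at step 11

Answer: 54 11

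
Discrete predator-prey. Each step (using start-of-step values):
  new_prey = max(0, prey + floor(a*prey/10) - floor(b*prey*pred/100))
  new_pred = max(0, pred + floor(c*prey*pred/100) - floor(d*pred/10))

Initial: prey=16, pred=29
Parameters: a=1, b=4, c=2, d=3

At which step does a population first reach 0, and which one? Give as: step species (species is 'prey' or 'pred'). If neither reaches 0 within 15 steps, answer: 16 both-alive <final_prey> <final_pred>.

Answer: 1 prey

Derivation:
Step 1: prey: 16+1-18=0; pred: 29+9-8=30
First extinction: prey at step 1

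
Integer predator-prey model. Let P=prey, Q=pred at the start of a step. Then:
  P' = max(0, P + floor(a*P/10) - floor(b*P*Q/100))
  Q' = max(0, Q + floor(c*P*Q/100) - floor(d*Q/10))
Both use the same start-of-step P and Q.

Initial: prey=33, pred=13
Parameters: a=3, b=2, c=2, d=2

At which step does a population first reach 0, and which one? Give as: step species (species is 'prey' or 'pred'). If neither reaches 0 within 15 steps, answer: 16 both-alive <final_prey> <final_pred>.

Step 1: prey: 33+9-8=34; pred: 13+8-2=19
Step 2: prey: 34+10-12=32; pred: 19+12-3=28
Step 3: prey: 32+9-17=24; pred: 28+17-5=40
Step 4: prey: 24+7-19=12; pred: 40+19-8=51
Step 5: prey: 12+3-12=3; pred: 51+12-10=53
Step 6: prey: 3+0-3=0; pred: 53+3-10=46
First extinction: prey at step 6

Answer: 6 prey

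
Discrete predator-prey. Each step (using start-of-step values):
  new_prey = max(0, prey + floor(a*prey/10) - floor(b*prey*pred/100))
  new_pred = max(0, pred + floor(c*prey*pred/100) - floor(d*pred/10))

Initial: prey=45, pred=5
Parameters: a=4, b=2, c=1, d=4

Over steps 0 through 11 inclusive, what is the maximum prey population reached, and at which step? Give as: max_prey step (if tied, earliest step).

Step 1: prey: 45+18-4=59; pred: 5+2-2=5
Step 2: prey: 59+23-5=77; pred: 5+2-2=5
Step 3: prey: 77+30-7=100; pred: 5+3-2=6
Step 4: prey: 100+40-12=128; pred: 6+6-2=10
Step 5: prey: 128+51-25=154; pred: 10+12-4=18
Step 6: prey: 154+61-55=160; pred: 18+27-7=38
Step 7: prey: 160+64-121=103; pred: 38+60-15=83
Step 8: prey: 103+41-170=0; pred: 83+85-33=135
Step 9: prey: 0+0-0=0; pred: 135+0-54=81
Step 10: prey: 0+0-0=0; pred: 81+0-32=49
Step 11: prey: 0+0-0=0; pred: 49+0-19=30
Max prey = 160 at step 6

Answer: 160 6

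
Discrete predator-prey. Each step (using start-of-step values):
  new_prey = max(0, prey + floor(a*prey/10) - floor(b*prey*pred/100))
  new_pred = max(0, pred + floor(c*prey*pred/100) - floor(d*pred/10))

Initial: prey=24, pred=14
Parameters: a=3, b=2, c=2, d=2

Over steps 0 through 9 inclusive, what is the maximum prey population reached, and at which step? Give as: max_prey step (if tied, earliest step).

Answer: 25 1

Derivation:
Step 1: prey: 24+7-6=25; pred: 14+6-2=18
Step 2: prey: 25+7-9=23; pred: 18+9-3=24
Step 3: prey: 23+6-11=18; pred: 24+11-4=31
Step 4: prey: 18+5-11=12; pred: 31+11-6=36
Step 5: prey: 12+3-8=7; pred: 36+8-7=37
Step 6: prey: 7+2-5=4; pred: 37+5-7=35
Step 7: prey: 4+1-2=3; pred: 35+2-7=30
Step 8: prey: 3+0-1=2; pred: 30+1-6=25
Step 9: prey: 2+0-1=1; pred: 25+1-5=21
Max prey = 25 at step 1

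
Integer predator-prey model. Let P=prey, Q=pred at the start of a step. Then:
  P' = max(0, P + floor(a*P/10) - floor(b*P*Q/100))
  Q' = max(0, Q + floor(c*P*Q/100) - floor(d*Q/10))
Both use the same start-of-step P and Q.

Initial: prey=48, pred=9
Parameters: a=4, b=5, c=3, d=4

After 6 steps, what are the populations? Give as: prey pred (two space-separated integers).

Step 1: prey: 48+19-21=46; pred: 9+12-3=18
Step 2: prey: 46+18-41=23; pred: 18+24-7=35
Step 3: prey: 23+9-40=0; pred: 35+24-14=45
Step 4: prey: 0+0-0=0; pred: 45+0-18=27
Step 5: prey: 0+0-0=0; pred: 27+0-10=17
Step 6: prey: 0+0-0=0; pred: 17+0-6=11

Answer: 0 11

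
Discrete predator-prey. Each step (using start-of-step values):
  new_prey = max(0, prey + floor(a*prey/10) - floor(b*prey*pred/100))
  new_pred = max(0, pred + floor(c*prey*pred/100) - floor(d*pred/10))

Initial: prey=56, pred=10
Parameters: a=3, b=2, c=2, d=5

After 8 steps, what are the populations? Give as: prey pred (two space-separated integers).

Step 1: prey: 56+16-11=61; pred: 10+11-5=16
Step 2: prey: 61+18-19=60; pred: 16+19-8=27
Step 3: prey: 60+18-32=46; pred: 27+32-13=46
Step 4: prey: 46+13-42=17; pred: 46+42-23=65
Step 5: prey: 17+5-22=0; pred: 65+22-32=55
Step 6: prey: 0+0-0=0; pred: 55+0-27=28
Step 7: prey: 0+0-0=0; pred: 28+0-14=14
Step 8: prey: 0+0-0=0; pred: 14+0-7=7

Answer: 0 7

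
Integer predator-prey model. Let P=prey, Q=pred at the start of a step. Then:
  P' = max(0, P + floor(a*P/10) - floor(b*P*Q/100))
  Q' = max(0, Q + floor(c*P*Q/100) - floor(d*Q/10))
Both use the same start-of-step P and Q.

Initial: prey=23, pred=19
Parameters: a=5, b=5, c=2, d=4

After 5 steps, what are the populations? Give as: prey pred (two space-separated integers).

Answer: 5 6

Derivation:
Step 1: prey: 23+11-21=13; pred: 19+8-7=20
Step 2: prey: 13+6-13=6; pred: 20+5-8=17
Step 3: prey: 6+3-5=4; pred: 17+2-6=13
Step 4: prey: 4+2-2=4; pred: 13+1-5=9
Step 5: prey: 4+2-1=5; pred: 9+0-3=6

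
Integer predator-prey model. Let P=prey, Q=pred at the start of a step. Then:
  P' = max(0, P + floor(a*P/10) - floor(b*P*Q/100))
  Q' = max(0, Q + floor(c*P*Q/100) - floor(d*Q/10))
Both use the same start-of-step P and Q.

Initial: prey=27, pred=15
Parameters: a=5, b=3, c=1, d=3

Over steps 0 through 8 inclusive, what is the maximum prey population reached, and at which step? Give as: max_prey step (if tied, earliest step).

Step 1: prey: 27+13-12=28; pred: 15+4-4=15
Step 2: prey: 28+14-12=30; pred: 15+4-4=15
Step 3: prey: 30+15-13=32; pred: 15+4-4=15
Step 4: prey: 32+16-14=34; pred: 15+4-4=15
Step 5: prey: 34+17-15=36; pred: 15+5-4=16
Step 6: prey: 36+18-17=37; pred: 16+5-4=17
Step 7: prey: 37+18-18=37; pred: 17+6-5=18
Step 8: prey: 37+18-19=36; pred: 18+6-5=19
Max prey = 37 at step 6

Answer: 37 6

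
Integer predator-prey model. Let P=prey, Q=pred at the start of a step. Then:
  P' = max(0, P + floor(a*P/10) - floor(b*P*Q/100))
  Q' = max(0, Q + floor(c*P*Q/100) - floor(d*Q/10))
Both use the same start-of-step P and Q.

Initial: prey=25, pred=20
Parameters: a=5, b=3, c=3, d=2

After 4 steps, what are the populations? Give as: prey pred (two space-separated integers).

Answer: 0 46

Derivation:
Step 1: prey: 25+12-15=22; pred: 20+15-4=31
Step 2: prey: 22+11-20=13; pred: 31+20-6=45
Step 3: prey: 13+6-17=2; pred: 45+17-9=53
Step 4: prey: 2+1-3=0; pred: 53+3-10=46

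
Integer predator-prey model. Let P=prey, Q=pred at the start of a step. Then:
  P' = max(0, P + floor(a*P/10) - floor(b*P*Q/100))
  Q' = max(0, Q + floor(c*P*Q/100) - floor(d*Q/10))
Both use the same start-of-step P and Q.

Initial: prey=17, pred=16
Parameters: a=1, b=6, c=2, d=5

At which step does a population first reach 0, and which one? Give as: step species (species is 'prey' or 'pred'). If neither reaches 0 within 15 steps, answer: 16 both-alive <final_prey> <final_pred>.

Step 1: prey: 17+1-16=2; pred: 16+5-8=13
Step 2: prey: 2+0-1=1; pred: 13+0-6=7
Step 3: prey: 1+0-0=1; pred: 7+0-3=4
Step 4: prey: 1+0-0=1; pred: 4+0-2=2
Step 5: prey: 1+0-0=1; pred: 2+0-1=1
Step 6: prey: 1+0-0=1; pred: 1+0-0=1
Steps 7-15: state stable at prey=1, pred=1 (no change)
No extinction within 15 steps

Answer: 16 both-alive 1 1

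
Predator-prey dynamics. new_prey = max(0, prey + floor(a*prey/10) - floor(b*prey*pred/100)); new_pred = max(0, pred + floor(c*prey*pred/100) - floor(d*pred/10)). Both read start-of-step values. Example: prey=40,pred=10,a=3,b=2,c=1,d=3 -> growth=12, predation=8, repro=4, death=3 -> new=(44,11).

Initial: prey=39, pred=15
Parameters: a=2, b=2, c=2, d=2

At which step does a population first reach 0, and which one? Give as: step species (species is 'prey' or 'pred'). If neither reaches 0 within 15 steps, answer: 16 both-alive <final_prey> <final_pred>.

Answer: 16 both-alive 1 7

Derivation:
Step 1: prey: 39+7-11=35; pred: 15+11-3=23
Step 2: prey: 35+7-16=26; pred: 23+16-4=35
Step 3: prey: 26+5-18=13; pred: 35+18-7=46
Step 4: prey: 13+2-11=4; pred: 46+11-9=48
Step 5: prey: 4+0-3=1; pred: 48+3-9=42
Step 6: prey: 1+0-0=1; pred: 42+0-8=34
Step 7: prey: 1+0-0=1; pred: 34+0-6=28
Step 8: prey: 1+0-0=1; pred: 28+0-5=23
Step 9: prey: 1+0-0=1; pred: 23+0-4=19
Step 10: prey: 1+0-0=1; pred: 19+0-3=16
Step 11: prey: 1+0-0=1; pred: 16+0-3=13
Step 12: prey: 1+0-0=1; pred: 13+0-2=11
Step 13: prey: 1+0-0=1; pred: 11+0-2=9
Step 14: prey: 1+0-0=1; pred: 9+0-1=8
Step 15: prey: 1+0-0=1; pred: 8+0-1=7
No extinction within 15 steps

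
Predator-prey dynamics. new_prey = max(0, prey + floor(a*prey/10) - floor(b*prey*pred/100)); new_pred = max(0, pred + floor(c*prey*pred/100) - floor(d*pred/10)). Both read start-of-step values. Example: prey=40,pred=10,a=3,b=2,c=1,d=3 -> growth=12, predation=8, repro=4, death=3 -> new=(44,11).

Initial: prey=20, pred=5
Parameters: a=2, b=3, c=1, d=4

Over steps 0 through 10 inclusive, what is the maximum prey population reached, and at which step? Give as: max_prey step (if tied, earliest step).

Step 1: prey: 20+4-3=21; pred: 5+1-2=4
Step 2: prey: 21+4-2=23; pred: 4+0-1=3
Step 3: prey: 23+4-2=25; pred: 3+0-1=2
Step 4: prey: 25+5-1=29; pred: 2+0-0=2
Step 5: prey: 29+5-1=33; pred: 2+0-0=2
Step 6: prey: 33+6-1=38; pred: 2+0-0=2
Step 7: prey: 38+7-2=43; pred: 2+0-0=2
Step 8: prey: 43+8-2=49; pred: 2+0-0=2
Step 9: prey: 49+9-2=56; pred: 2+0-0=2
Step 10: prey: 56+11-3=64; pred: 2+1-0=3
Max prey = 64 at step 10

Answer: 64 10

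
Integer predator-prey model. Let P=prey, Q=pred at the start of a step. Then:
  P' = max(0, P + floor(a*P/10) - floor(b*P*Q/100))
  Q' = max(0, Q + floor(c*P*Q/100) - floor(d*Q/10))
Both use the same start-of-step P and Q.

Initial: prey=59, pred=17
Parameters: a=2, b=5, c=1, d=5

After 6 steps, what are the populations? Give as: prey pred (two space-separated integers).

Answer: 2 1

Derivation:
Step 1: prey: 59+11-50=20; pred: 17+10-8=19
Step 2: prey: 20+4-19=5; pred: 19+3-9=13
Step 3: prey: 5+1-3=3; pred: 13+0-6=7
Step 4: prey: 3+0-1=2; pred: 7+0-3=4
Step 5: prey: 2+0-0=2; pred: 4+0-2=2
Step 6: prey: 2+0-0=2; pred: 2+0-1=1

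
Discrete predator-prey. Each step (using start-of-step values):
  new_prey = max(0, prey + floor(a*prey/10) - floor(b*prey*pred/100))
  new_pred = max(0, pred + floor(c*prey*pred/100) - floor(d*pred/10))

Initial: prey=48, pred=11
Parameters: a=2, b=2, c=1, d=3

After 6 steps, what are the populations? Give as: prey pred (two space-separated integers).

Answer: 18 20

Derivation:
Step 1: prey: 48+9-10=47; pred: 11+5-3=13
Step 2: prey: 47+9-12=44; pred: 13+6-3=16
Step 3: prey: 44+8-14=38; pred: 16+7-4=19
Step 4: prey: 38+7-14=31; pred: 19+7-5=21
Step 5: prey: 31+6-13=24; pred: 21+6-6=21
Step 6: prey: 24+4-10=18; pred: 21+5-6=20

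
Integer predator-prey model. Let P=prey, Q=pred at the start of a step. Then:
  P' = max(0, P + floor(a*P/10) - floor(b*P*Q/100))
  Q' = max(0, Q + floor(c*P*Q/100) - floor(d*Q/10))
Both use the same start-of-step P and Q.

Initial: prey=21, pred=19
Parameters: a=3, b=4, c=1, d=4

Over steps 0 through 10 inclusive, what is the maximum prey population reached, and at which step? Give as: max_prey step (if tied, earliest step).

Answer: 22 10

Derivation:
Step 1: prey: 21+6-15=12; pred: 19+3-7=15
Step 2: prey: 12+3-7=8; pred: 15+1-6=10
Step 3: prey: 8+2-3=7; pred: 10+0-4=6
Step 4: prey: 7+2-1=8; pred: 6+0-2=4
Step 5: prey: 8+2-1=9; pred: 4+0-1=3
Step 6: prey: 9+2-1=10; pred: 3+0-1=2
Step 7: prey: 10+3-0=13; pred: 2+0-0=2
Step 8: prey: 13+3-1=15; pred: 2+0-0=2
Step 9: prey: 15+4-1=18; pred: 2+0-0=2
Step 10: prey: 18+5-1=22; pred: 2+0-0=2
Max prey = 22 at step 10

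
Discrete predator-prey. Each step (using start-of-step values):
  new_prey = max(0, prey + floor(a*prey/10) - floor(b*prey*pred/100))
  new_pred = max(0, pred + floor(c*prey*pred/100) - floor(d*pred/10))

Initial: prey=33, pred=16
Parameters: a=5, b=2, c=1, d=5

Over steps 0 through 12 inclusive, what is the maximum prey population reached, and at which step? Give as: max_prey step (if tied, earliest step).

Answer: 126 7

Derivation:
Step 1: prey: 33+16-10=39; pred: 16+5-8=13
Step 2: prey: 39+19-10=48; pred: 13+5-6=12
Step 3: prey: 48+24-11=61; pred: 12+5-6=11
Step 4: prey: 61+30-13=78; pred: 11+6-5=12
Step 5: prey: 78+39-18=99; pred: 12+9-6=15
Step 6: prey: 99+49-29=119; pred: 15+14-7=22
Step 7: prey: 119+59-52=126; pred: 22+26-11=37
Step 8: prey: 126+63-93=96; pred: 37+46-18=65
Step 9: prey: 96+48-124=20; pred: 65+62-32=95
Step 10: prey: 20+10-38=0; pred: 95+19-47=67
Step 11: prey: 0+0-0=0; pred: 67+0-33=34
Step 12: prey: 0+0-0=0; pred: 34+0-17=17
Max prey = 126 at step 7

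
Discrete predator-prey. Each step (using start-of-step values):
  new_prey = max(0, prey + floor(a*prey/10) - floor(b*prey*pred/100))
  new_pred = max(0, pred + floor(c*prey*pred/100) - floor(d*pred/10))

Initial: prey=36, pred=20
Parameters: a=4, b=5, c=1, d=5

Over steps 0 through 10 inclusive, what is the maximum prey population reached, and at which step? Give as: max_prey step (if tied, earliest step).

Step 1: prey: 36+14-36=14; pred: 20+7-10=17
Step 2: prey: 14+5-11=8; pred: 17+2-8=11
Step 3: prey: 8+3-4=7; pred: 11+0-5=6
Step 4: prey: 7+2-2=7; pred: 6+0-3=3
Step 5: prey: 7+2-1=8; pred: 3+0-1=2
Step 6: prey: 8+3-0=11; pred: 2+0-1=1
Step 7: prey: 11+4-0=15; pred: 1+0-0=1
Step 8: prey: 15+6-0=21; pred: 1+0-0=1
Step 9: prey: 21+8-1=28; pred: 1+0-0=1
Step 10: prey: 28+11-1=38; pred: 1+0-0=1
Max prey = 38 at step 10

Answer: 38 10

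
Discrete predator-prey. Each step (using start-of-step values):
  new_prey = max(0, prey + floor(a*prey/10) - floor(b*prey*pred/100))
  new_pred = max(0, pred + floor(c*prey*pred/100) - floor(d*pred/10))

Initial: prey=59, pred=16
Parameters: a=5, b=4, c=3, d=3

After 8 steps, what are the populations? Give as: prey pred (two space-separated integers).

Answer: 0 12

Derivation:
Step 1: prey: 59+29-37=51; pred: 16+28-4=40
Step 2: prey: 51+25-81=0; pred: 40+61-12=89
Step 3: prey: 0+0-0=0; pred: 89+0-26=63
Step 4: prey: 0+0-0=0; pred: 63+0-18=45
Step 5: prey: 0+0-0=0; pred: 45+0-13=32
Step 6: prey: 0+0-0=0; pred: 32+0-9=23
Step 7: prey: 0+0-0=0; pred: 23+0-6=17
Step 8: prey: 0+0-0=0; pred: 17+0-5=12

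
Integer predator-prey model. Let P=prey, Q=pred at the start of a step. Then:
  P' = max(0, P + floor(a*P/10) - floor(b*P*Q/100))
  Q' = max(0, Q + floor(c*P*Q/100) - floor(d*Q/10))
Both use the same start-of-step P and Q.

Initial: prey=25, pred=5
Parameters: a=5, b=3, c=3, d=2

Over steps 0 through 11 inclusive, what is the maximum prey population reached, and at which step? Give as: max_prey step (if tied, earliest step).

Step 1: prey: 25+12-3=34; pred: 5+3-1=7
Step 2: prey: 34+17-7=44; pred: 7+7-1=13
Step 3: prey: 44+22-17=49; pred: 13+17-2=28
Step 4: prey: 49+24-41=32; pred: 28+41-5=64
Step 5: prey: 32+16-61=0; pred: 64+61-12=113
Step 6: prey: 0+0-0=0; pred: 113+0-22=91
Step 7: prey: 0+0-0=0; pred: 91+0-18=73
Step 8: prey: 0+0-0=0; pred: 73+0-14=59
Step 9: prey: 0+0-0=0; pred: 59+0-11=48
Step 10: prey: 0+0-0=0; pred: 48+0-9=39
Step 11: prey: 0+0-0=0; pred: 39+0-7=32
Max prey = 49 at step 3

Answer: 49 3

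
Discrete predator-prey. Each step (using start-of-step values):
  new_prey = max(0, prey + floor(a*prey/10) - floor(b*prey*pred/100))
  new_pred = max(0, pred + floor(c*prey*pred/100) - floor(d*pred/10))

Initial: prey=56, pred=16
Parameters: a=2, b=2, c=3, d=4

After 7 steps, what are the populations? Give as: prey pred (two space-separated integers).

Step 1: prey: 56+11-17=50; pred: 16+26-6=36
Step 2: prey: 50+10-36=24; pred: 36+54-14=76
Step 3: prey: 24+4-36=0; pred: 76+54-30=100
Step 4: prey: 0+0-0=0; pred: 100+0-40=60
Step 5: prey: 0+0-0=0; pred: 60+0-24=36
Step 6: prey: 0+0-0=0; pred: 36+0-14=22
Step 7: prey: 0+0-0=0; pred: 22+0-8=14

Answer: 0 14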